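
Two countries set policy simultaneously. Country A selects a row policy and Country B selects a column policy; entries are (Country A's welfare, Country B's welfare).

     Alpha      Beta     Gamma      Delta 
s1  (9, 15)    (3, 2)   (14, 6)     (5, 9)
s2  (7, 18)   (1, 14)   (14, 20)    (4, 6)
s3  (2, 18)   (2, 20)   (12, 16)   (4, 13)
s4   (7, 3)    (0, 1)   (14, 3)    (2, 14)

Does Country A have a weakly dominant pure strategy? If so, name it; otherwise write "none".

s1

s1 vs s2: Alpha: 9>7, Beta: 3>1, Gamma: 14=14, Delta: 5>4.
s1 vs s3: Alpha: 9>2, Beta: 3>2, Gamma: 14>12, Delta: 5>4.
s1 vs s4: Alpha: 9>7, Beta: 3>0, Gamma: 14=14, Delta: 5>2.
s1 is at least as good as every other strategy against every opponent action, so it is weakly dominant.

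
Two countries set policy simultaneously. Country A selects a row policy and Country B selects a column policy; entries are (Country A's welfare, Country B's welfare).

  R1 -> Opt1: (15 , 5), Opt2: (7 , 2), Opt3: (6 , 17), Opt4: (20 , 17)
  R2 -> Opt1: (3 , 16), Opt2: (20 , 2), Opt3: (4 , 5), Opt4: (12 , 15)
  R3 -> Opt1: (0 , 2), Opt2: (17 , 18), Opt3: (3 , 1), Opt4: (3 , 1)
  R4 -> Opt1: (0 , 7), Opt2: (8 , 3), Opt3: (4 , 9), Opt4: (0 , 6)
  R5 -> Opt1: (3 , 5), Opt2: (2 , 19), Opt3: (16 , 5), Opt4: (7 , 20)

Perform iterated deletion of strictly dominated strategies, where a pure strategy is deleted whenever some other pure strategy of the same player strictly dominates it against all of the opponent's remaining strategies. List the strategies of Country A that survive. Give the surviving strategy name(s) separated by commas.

Country A's strategy R3 is strictly dominated by R2 (Opt1: 3>0, Opt2: 20>17, Opt3: 4>3, Opt4: 12>3) and is removed.
Country B's strategy Opt2 is strictly dominated by Opt4 (R1: 17>2, R2: 15>2, R4: 6>3, R5: 20>19) and is removed.
Country A's strategy R2 is strictly dominated by R1 (Opt1: 15>3, Opt3: 6>4, Opt4: 20>12) and is removed.
For Country A, R1 strictly dominates R4 on the remaining columns (Opt1: 15>0, Opt3: 6>4, Opt4: 20>0); eliminate R4.
Country B's strategy Opt1 is strictly dominated by Opt4 (R1: 17>5, R5: 20>5) and is removed.
Among the remaining strategies, none is strictly dominated by another pure strategy of the same player, so the elimination stops.
Surviving strategies — Country A: {R1, R5}; Country B: {Opt3, Opt4}.

R1, R5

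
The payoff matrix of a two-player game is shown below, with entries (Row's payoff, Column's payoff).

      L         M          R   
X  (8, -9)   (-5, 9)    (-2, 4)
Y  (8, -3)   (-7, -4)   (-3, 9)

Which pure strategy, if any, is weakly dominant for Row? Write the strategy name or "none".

X

X vs Y: L: 8=8, M: -5>-7, R: -2>-3.
X is at least as good as every other strategy against every opponent action, so it is weakly dominant.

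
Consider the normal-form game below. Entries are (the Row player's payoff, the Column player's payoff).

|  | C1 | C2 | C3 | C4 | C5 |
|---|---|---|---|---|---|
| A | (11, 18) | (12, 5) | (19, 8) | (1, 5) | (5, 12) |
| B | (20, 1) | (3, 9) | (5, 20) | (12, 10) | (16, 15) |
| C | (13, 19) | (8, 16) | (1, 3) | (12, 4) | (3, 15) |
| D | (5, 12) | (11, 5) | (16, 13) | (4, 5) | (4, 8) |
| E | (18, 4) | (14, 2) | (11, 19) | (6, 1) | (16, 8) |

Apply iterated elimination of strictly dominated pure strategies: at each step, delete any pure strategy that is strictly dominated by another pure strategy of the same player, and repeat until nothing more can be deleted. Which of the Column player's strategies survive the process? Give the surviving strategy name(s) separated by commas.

The Column player's strategy C4 is strictly dominated by C5 (A: 12>5, B: 15>10, C: 15>4, D: 8>5, E: 8>1) and is removed.
The Row player's strategy C is strictly dominated by E (C1: 18>13, C2: 14>8, C3: 11>1, C5: 16>3) and is removed.
The Row player's strategy D is strictly dominated by A (C1: 11>5, C2: 12>11, C3: 19>16, C5: 5>4) and is removed.
Column C2 is eliminated: C3 beats it against every remaining row (A: 8>5, B: 20>9, E: 19>2).
Among the remaining strategies, none is strictly dominated by another pure strategy of the same player, so the elimination stops.
Surviving strategies — the Row player: {A, B, E}; the Column player: {C1, C3, C5}.

C1, C3, C5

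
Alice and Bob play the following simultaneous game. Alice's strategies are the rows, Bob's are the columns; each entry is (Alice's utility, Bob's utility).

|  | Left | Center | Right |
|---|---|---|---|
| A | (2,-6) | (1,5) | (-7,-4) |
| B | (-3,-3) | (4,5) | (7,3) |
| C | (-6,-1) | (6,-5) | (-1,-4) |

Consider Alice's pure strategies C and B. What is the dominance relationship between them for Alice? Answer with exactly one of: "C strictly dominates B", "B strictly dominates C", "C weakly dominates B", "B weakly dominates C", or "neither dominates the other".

C's payoffs vs B's, by Bob's action — Left: -6<-3, Center: 6>4, Right: -1<7.
C does better at Center but worse at Left, Right; neither strategy dominates the other.

neither dominates the other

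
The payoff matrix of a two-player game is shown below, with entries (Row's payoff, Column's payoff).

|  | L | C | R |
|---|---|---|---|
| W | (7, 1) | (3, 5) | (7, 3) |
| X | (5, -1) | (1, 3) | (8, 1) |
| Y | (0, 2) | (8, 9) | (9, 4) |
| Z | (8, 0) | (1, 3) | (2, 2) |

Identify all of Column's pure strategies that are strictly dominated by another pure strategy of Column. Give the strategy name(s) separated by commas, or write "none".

L is strictly dominated by C (W: 5>1, X: 3>-1, Y: 9>2, Z: 3>0).
C: no other strategy beats it everywhere (L at W (5>1); R at W (5>3)).
R: dominated, since C does at least as well everywhere (W: 5>3, X: 3>1, Y: 9>4, Z: 3>2).

L, R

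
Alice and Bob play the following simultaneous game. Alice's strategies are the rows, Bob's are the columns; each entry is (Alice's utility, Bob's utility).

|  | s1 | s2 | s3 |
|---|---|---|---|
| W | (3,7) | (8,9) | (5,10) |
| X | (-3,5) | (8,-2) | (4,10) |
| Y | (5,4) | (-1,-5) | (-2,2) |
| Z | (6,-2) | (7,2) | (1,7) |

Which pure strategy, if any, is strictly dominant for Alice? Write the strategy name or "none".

none

W fails to dominate X at s2 (8=8).
X fails to dominate W at s1 (-3<3).
Y fails to dominate W at s2 (-1<8).
Z fails to dominate W at s2 (7<8).
No single strategy dominates all the others.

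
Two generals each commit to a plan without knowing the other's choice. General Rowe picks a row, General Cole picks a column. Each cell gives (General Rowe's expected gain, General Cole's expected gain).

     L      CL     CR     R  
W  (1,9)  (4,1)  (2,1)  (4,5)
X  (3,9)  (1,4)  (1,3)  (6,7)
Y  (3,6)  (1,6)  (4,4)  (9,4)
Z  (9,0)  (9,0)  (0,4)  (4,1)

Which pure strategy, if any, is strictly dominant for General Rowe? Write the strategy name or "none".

W fails to dominate X at L (1<3).
X fails to dominate W at CL (1<4).
Y fails to dominate W at CL (1<4).
Z fails to dominate W at CR (0<2).
No single strategy dominates all the others.

none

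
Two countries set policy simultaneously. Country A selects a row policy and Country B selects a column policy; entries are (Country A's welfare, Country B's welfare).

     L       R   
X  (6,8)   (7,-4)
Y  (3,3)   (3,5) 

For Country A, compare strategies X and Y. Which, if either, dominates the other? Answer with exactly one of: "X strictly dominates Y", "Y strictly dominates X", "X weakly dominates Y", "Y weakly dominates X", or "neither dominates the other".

X strictly dominates Y

Compare X to Y across every action of Country B: L: 6>3, R: 7>3.
Every comparison favours X, so X strictly dominates Y.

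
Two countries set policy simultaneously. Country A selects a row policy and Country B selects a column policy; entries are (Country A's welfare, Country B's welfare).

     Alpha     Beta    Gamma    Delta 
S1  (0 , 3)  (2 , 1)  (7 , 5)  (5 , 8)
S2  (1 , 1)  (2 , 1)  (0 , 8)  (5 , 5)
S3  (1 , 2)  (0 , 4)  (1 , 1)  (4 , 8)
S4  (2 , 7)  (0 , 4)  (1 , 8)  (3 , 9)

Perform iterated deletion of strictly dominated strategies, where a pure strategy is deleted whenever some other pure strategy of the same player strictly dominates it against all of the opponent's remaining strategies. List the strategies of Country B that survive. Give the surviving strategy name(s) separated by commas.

Country B's strategy Alpha is strictly dominated by Delta (S1: 8>3, S2: 5>1, S3: 8>2, S4: 9>7) and is removed.
For Country A, S1 strictly dominates S3 on the remaining columns (Beta: 2>0, Gamma: 7>1, Delta: 5>4); eliminate S3.
For Country A, S1 strictly dominates S4 on the remaining columns (Beta: 2>0, Gamma: 7>1, Delta: 5>3); eliminate S4.
For Country B, Gamma strictly dominates Beta on the remaining rows (S1: 5>1, S2: 8>1); eliminate Beta.
Among the remaining strategies, none is strictly dominated by another pure strategy of the same player, so the elimination stops.
Surviving strategies — Country A: {S1, S2}; Country B: {Gamma, Delta}.

Gamma, Delta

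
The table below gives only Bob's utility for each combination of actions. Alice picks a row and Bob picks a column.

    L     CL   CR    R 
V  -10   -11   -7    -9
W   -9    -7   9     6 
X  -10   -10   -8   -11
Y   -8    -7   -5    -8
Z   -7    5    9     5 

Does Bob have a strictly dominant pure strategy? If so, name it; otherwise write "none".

CR vs L: V: -7>-10, W: 9>-9, X: -8>-10, Y: -5>-8, Z: 9>-7.
CR vs CL: V: -7>-11, W: 9>-7, X: -8>-10, Y: -5>-7, Z: 9>5.
CR vs R: V: -7>-9, W: 9>6, X: -8>-11, Y: -5>-8, Z: 9>5.
CR strictly beats every other strategy against every opponent action, so it is strictly dominant.

CR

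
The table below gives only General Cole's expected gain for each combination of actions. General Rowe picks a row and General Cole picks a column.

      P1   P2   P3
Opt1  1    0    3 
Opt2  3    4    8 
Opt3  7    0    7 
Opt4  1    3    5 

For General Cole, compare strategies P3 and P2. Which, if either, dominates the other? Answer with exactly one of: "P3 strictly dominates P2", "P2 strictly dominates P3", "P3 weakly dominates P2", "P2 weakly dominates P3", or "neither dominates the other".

Compare P3 to P2 across each choice by General Rowe: Opt1: 3>0, Opt2: 8>4, Opt3: 7>0, Opt4: 5>3.
P3 gives a strictly higher payoff against each choice by General Rowe, so P3 strictly dominates P2.

P3 strictly dominates P2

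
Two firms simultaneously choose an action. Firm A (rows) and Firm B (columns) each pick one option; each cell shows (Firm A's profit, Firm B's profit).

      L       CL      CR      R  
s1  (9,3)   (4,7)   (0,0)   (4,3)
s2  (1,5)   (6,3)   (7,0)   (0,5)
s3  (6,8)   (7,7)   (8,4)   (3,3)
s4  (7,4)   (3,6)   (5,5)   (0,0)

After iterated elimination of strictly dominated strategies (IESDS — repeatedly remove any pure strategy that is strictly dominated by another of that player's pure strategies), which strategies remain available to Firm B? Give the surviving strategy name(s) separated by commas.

L, CL

For Firm A, s3 strictly dominates s2 on the remaining columns (L: 6>1, CL: 7>6, CR: 8>7, R: 3>0); eliminate s2.
For Firm B, CL strictly dominates CR on the remaining rows (s1: 7>0, s3: 7>4, s4: 6>5); eliminate CR.
For Firm A, s1 strictly dominates s4 on the remaining columns (L: 9>7, CL: 4>3, R: 4>0); eliminate s4.
Column R is eliminated: CL beats it against every remaining row (s1: 7>3, s3: 7>3).
Among the remaining strategies, none is strictly dominated by another pure strategy of the same player, so the elimination stops.
Surviving strategies — Firm A: {s1, s3}; Firm B: {L, CL}.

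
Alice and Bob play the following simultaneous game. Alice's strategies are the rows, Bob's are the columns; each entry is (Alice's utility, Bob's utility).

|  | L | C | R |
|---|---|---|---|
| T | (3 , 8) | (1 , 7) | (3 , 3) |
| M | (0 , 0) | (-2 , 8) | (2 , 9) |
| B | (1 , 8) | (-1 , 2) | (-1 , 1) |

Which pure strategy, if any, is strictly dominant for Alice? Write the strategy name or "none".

T

T vs M: L: 3>0, C: 1>-2, R: 3>2.
T vs B: L: 3>1, C: 1>-1, R: 3>-1.
T strictly beats every other strategy against every opponent action, so it is strictly dominant.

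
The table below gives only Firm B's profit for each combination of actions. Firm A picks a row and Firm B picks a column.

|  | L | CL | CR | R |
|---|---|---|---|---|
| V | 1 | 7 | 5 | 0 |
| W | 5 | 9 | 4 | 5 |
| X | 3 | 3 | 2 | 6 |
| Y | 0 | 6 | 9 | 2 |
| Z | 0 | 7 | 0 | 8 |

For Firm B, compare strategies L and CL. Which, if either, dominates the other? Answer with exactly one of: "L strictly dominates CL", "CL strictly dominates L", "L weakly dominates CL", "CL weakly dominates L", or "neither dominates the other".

CL weakly dominates L

L's payoffs vs CL's, by Firm A's action — V: 1<7, W: 5<9, X: 3=3, Y: 0<6, Z: 0<7.
CL is at least as good everywhere and strictly better somewhere (tied at X), so CL weakly dominates L.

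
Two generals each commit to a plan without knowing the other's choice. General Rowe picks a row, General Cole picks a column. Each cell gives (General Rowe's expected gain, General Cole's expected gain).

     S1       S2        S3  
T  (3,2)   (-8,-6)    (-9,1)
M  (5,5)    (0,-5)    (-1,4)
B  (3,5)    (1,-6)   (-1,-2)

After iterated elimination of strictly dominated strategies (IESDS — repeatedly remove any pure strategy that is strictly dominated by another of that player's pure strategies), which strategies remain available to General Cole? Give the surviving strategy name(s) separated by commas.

S1

For General Rowe, M strictly dominates T on the remaining columns (S1: 5>3, S2: 0>-8, S3: -1>-9); eliminate T.
For General Cole, S1 strictly dominates S2 on the remaining rows (M: 5>-5, B: 5>-6); eliminate S2.
General Cole's strategy S3 is strictly dominated by S1 (M: 5>4, B: 5>-2) and is removed.
For General Rowe, M strictly dominates B on the remaining columns (S1: 5>3); eliminate B.
Among the remaining strategies, none is strictly dominated by another pure strategy of the same player, so the elimination stops.
Surviving strategies — General Rowe: {M}; General Cole: {S1}.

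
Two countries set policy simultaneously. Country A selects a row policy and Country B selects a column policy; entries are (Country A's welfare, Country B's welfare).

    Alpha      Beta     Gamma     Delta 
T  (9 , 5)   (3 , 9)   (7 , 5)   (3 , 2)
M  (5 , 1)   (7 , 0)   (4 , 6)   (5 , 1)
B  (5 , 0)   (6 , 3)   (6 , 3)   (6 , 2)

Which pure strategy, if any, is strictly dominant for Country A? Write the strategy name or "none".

none

T fails to dominate M at Beta (3<7).
M fails to dominate T at Alpha (5<9).
B fails to dominate T at Alpha (5<9).
No single strategy dominates all the others.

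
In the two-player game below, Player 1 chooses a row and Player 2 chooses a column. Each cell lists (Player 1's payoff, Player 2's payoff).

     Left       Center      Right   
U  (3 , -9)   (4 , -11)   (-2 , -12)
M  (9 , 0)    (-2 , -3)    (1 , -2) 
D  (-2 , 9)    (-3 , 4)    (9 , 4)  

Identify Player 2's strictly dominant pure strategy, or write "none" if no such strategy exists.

Left

Left vs Center: U: -9>-11, M: 0>-3, D: 9>4.
Left vs Right: U: -9>-12, M: 0>-2, D: 9>4.
Left strictly beats every other strategy against every opponent action, so it is strictly dominant.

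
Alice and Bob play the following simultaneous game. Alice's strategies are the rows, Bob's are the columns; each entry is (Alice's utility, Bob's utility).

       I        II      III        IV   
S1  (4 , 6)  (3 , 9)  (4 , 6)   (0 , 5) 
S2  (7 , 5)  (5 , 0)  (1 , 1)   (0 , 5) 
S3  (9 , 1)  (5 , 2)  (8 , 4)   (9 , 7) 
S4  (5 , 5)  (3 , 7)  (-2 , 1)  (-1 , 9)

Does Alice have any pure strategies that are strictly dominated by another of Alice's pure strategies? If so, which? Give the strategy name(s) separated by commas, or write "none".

S1, S4

S3 strictly dominates S1 — I: 9>4, II: 5>3, III: 8>4, IV: 9>0.
Nothing dominates S2: S1 at I (7>4); S3 at II (5=5); S4 at I (7>5).
S3 is not dominated — it holds its own against S1 at I (9>4); S2 at I (9>7); S4 at I (9>5).
S4: dominated, since S2 does at least as well everywhere (I: 7>5, II: 5>3, III: 1>-2, IV: 0>-1).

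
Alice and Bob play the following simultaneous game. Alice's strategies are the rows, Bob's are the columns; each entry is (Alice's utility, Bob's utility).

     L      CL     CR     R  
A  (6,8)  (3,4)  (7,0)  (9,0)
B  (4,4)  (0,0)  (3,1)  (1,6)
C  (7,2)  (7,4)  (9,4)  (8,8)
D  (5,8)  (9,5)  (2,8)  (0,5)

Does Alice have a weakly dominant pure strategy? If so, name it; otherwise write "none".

none

A fails to dominate C at L (6<7).
B fails to dominate A at L (4<6).
C fails to dominate A at R (8<9).
D fails to dominate A at L (5<6).
No single strategy dominates all the others.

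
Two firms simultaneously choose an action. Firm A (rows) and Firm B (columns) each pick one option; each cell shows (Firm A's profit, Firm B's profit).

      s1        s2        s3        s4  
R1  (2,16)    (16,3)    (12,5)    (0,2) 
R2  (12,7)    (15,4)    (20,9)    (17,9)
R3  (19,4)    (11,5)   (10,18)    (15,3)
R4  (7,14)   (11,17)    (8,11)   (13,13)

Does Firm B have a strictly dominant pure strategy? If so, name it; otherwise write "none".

none

s1 fails to dominate s2 at R3 (4<5).
s2 fails to dominate s1 at R1 (3<16).
s3 fails to dominate s1 at R1 (5<16).
s4 fails to dominate s1 at R1 (2<16).
No single strategy dominates all the others.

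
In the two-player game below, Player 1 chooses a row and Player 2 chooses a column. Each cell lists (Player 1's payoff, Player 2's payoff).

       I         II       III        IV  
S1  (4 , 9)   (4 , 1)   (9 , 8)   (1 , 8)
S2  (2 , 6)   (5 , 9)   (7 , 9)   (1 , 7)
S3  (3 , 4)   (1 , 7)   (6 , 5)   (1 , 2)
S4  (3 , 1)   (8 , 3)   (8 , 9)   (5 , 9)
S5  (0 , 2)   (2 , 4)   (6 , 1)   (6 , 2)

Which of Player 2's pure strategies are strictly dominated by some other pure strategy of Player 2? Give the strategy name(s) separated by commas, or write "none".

I is not dominated — it holds its own against II at S1 (9>1); III at S1 (9>8); IV at S1 (9>8).
II is not dominated — it holds its own against I at S2 (9>6); III at S2 (9=9); IV at S2 (9>7).
III: no other strategy beats it everywhere (I at S2 (9>6); II at S1 (8>1); IV at S1 (8=8)).
IV is not dominated — it holds its own against I at S2 (7>6); II at S1 (8>1); III at S1 (8=8).

none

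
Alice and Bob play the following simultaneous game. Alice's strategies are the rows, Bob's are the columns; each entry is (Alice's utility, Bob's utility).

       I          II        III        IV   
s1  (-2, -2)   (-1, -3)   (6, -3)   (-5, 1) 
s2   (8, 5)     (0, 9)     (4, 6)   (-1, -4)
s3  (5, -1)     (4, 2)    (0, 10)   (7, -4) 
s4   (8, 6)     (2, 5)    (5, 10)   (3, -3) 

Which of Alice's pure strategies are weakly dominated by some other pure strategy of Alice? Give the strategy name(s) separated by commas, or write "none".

s1: no other strategy beats it everywhere (s2 at III (6>4); s3 at III (6>0); s4 at III (6>5)).
s2: dominated, since s4 does at least as well everywhere (I: 8=8, II: 2>0, III: 5>4, IV: 3>-1).
Nothing dominates s3: s1 at I (5>-2); s2 at II (4>0); s4 at II (4>2).
Nothing dominates s4: s1 at I (8>-2); s2 at II (2>0); s3 at I (8>5).

s2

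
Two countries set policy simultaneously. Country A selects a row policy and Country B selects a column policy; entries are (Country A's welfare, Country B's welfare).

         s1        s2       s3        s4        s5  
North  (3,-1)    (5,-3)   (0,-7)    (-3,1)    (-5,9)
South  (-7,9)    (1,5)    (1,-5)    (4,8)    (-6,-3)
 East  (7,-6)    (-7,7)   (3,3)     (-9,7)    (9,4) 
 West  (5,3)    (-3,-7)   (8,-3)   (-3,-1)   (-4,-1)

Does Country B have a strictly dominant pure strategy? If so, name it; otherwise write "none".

none

s1 fails to dominate s2 at East (-6<7).
s2 fails to dominate s1 at North (-3<-1).
s3 fails to dominate s1 at North (-7<-1).
s4 fails to dominate s1 at South (8<9).
s5 fails to dominate s1 at South (-3<9).
No single strategy dominates all the others.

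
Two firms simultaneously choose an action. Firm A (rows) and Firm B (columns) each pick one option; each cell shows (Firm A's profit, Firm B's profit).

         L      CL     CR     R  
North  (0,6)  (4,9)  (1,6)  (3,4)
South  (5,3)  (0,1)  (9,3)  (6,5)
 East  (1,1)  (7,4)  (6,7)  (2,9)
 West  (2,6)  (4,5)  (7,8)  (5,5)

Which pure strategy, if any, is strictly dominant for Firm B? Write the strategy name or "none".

L fails to dominate CL at North (6<9).
CL fails to dominate L at South (1<3).
CR fails to dominate L at North (6=6).
R fails to dominate L at North (4<6).
No single strategy dominates all the others.

none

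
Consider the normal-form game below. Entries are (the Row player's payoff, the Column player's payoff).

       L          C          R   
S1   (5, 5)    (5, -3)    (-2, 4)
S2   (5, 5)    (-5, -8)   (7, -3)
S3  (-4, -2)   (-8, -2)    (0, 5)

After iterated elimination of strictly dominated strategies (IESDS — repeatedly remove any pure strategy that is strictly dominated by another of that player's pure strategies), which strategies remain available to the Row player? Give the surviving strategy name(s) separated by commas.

For the Row player, S2 strictly dominates S3 on the remaining columns (L: 5>-4, C: -5>-8, R: 7>0); eliminate S3.
The Column player's strategy C is strictly dominated by L (S1: 5>-3, S2: 5>-8) and is removed.
The Column player's strategy R is strictly dominated by L (S1: 5>4, S2: 5>-3) and is removed.
Among the remaining strategies, none is strictly dominated by another pure strategy of the same player, so the elimination stops.
Surviving strategies — the Row player: {S1, S2}; the Column player: {L}.

S1, S2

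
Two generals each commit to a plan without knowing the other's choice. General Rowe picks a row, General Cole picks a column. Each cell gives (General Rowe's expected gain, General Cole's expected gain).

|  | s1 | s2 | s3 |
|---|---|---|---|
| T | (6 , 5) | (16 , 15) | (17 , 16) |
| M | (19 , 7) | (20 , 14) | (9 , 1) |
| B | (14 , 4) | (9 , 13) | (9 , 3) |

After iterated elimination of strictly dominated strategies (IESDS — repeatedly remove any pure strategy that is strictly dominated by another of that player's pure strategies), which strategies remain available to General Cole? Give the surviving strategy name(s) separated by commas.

s2, s3

General Cole's strategy s1 is strictly dominated by s2 (T: 15>5, M: 14>7, B: 13>4) and is removed.
For General Rowe, T strictly dominates B on the remaining columns (s2: 16>9, s3: 17>9); eliminate B.
Among the remaining strategies, none is strictly dominated by another pure strategy of the same player, so the elimination stops.
Surviving strategies — General Rowe: {T, M}; General Cole: {s2, s3}.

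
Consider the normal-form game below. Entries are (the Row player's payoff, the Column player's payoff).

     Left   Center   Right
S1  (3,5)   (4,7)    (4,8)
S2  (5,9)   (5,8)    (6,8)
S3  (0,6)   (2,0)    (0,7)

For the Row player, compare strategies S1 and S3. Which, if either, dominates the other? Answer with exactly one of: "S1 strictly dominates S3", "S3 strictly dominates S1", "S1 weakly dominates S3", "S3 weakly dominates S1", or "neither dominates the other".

S1's payoffs vs S3's, by the Column player's action — Left: 3>0, Center: 4>2, Right: 4>0.
Every comparison favours S1, so S1 strictly dominates S3.

S1 strictly dominates S3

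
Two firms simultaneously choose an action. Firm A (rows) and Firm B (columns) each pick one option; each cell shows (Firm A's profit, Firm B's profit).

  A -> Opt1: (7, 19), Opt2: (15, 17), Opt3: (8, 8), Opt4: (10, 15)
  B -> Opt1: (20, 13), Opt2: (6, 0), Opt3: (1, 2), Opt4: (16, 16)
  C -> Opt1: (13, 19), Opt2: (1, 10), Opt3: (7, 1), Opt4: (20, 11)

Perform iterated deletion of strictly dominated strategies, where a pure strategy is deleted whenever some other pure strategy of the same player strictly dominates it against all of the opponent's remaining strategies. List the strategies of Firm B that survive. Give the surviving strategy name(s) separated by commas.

Firm B's strategy Opt2 is strictly dominated by Opt1 (A: 19>17, B: 13>0, C: 19>10) and is removed.
For Firm B, Opt1 strictly dominates Opt3 on the remaining rows (A: 19>8, B: 13>2, C: 19>1); eliminate Opt3.
Firm A's strategy A is strictly dominated by B (Opt1: 20>7, Opt4: 16>10) and is removed.
Among the remaining strategies, none is strictly dominated by another pure strategy of the same player, so the elimination stops.
Surviving strategies — Firm A: {B, C}; Firm B: {Opt1, Opt4}.

Opt1, Opt4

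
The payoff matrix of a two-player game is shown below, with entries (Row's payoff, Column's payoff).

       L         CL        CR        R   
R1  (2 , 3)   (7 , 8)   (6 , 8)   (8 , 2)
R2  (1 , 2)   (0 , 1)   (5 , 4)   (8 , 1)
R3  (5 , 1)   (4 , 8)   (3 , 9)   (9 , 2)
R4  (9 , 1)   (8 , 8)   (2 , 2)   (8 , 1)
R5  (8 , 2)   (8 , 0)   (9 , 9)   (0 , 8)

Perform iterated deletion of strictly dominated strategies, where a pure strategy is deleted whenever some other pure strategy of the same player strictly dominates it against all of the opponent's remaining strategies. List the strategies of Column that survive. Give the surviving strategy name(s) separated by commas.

For Column, CR strictly dominates L on the remaining rows (R1: 8>3, R2: 4>2, R3: 9>1, R4: 2>1, R5: 9>2); eliminate L.
For Column, CR strictly dominates R on the remaining rows (R1: 8>2, R2: 4>1, R3: 9>2, R4: 2>1, R5: 9>8); eliminate R.
Row R1 is eliminated: R5 beats it against every remaining column (CL: 8>7, CR: 9>6).
For Row, R5 strictly dominates R2 on the remaining columns (CL: 8>0, CR: 9>5); eliminate R2.
Row's strategy R3 is strictly dominated by R5 (CL: 8>4, CR: 9>3) and is removed.
Among the remaining strategies, none is strictly dominated by another pure strategy of the same player, so the elimination stops.
Surviving strategies — Row: {R4, R5}; Column: {CL, CR}.

CL, CR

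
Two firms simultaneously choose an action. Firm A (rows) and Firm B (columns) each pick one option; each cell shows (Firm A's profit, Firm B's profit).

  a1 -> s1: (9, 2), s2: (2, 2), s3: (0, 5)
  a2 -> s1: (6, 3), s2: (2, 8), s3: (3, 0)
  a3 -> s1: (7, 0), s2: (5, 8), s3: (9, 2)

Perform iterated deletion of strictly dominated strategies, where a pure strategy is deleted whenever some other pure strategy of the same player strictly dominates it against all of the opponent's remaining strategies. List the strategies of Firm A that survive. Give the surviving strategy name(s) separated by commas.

Firm A's strategy a2 is strictly dominated by a3 (s1: 7>6, s2: 5>2, s3: 9>3) and is removed.
For Firm B, s3 strictly dominates s1 on the remaining rows (a1: 5>2, a3: 2>0); eliminate s1.
For Firm A, a3 strictly dominates a1 on the remaining columns (s2: 5>2, s3: 9>0); eliminate a1.
Firm B's strategy s3 is strictly dominated by s2 (a3: 8>2) and is removed.
Among the remaining strategies, none is strictly dominated by another pure strategy of the same player, so the elimination stops.
Surviving strategies — Firm A: {a3}; Firm B: {s2}.

a3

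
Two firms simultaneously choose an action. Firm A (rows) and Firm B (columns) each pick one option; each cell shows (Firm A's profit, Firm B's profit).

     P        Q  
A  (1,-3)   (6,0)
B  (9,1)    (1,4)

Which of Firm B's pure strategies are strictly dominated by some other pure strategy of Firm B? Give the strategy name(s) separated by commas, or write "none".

P

P is strictly dominated by Q (A: 0>-3, B: 4>1).
Q: no other strategy beats it everywhere (P at A (0>-3)).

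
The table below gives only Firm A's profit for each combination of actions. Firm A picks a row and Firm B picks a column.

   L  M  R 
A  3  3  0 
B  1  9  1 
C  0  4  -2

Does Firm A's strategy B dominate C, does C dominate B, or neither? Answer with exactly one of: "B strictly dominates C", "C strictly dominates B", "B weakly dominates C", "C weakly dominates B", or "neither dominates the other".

Compare B to C across each opponent action: L: 1>0, M: 9>4, R: 1>-2.
Every comparison favours B, so B strictly dominates C.

B strictly dominates C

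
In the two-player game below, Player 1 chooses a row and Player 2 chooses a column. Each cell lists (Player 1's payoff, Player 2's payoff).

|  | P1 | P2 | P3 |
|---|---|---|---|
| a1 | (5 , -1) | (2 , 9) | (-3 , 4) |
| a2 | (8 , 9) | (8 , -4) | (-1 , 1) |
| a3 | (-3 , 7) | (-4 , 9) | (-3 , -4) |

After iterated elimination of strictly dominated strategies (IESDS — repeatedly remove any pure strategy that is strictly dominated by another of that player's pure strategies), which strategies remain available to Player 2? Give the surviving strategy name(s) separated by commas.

P1

For Player 1, a2 strictly dominates a1 on the remaining columns (P1: 8>5, P2: 8>2, P3: -1>-3); eliminate a1.
Row a3 is eliminated: a2 beats it against every remaining column (P1: 8>-3, P2: 8>-4, P3: -1>-3).
Column P2 is eliminated: P1 beats it against every remaining row (a2: 9>-4).
Player 2's strategy P3 is strictly dominated by P1 (a2: 9>1) and is removed.
Among the remaining strategies, none is strictly dominated by another pure strategy of the same player, so the elimination stops.
Surviving strategies — Player 1: {a2}; Player 2: {P1}.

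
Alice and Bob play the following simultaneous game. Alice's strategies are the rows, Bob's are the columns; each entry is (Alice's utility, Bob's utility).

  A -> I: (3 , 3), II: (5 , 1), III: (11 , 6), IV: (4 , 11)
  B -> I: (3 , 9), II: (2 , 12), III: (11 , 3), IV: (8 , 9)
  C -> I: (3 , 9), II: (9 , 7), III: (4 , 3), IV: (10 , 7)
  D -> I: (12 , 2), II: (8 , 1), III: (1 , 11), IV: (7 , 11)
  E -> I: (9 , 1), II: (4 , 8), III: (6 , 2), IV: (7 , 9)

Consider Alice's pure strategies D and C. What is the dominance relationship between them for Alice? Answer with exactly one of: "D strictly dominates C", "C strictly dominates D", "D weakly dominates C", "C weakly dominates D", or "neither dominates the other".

D's payoffs vs C's, by Bob's action — I: 12>3, II: 8<9, III: 1<4, IV: 7<10.
D does better at I but worse at II, III, IV; neither strategy dominates the other.

neither dominates the other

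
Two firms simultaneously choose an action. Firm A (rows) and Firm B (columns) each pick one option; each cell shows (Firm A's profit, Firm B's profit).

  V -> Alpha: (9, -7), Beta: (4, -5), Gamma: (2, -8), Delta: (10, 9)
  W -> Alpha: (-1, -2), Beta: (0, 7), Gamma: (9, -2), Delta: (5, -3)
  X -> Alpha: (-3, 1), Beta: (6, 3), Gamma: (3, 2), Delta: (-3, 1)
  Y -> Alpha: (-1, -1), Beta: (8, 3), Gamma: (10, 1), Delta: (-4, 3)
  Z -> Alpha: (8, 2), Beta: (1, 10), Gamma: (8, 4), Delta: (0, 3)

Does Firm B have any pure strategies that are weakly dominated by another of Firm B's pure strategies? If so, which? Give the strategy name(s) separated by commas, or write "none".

Beta weakly dominates Alpha — V: -5>-7, W: 7>-2, X: 3>1, Y: 3>-1, Z: 10>2.
Beta is not dominated — it holds its own against Alpha at V (-5>-7); Gamma at V (-5>-8); Delta at W (7>-3).
Gamma: dominated, since Beta does at least as well everywhere (V: -5>-8, W: 7>-2, X: 3>2, Y: 3>1, Z: 10>4).
Nothing dominates Delta: Alpha at V (9>-7); Beta at V (9>-5); Gamma at V (9>-8).

Alpha, Gamma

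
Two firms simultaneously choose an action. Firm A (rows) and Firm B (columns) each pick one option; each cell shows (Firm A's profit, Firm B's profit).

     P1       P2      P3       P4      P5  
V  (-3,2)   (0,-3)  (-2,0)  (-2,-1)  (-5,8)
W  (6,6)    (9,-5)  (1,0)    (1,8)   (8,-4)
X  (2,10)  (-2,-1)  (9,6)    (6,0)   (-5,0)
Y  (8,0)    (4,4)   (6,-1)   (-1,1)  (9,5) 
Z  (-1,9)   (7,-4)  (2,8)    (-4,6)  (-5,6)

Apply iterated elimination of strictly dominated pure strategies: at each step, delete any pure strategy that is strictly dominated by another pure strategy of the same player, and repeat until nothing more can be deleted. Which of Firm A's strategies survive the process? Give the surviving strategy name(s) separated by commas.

For Firm A, W strictly dominates V on the remaining columns (P1: 6>-3, P2: 9>0, P3: 1>-2, P4: 1>-2, P5: 8>-5); eliminate V.
Firm B's strategy P2 is strictly dominated by P5 (W: -4>-5, X: 0>-1, Y: 5>4, Z: 6>-4) and is removed.
Row Z is eliminated: Y beats it against every remaining column (P1: 8>-1, P3: 6>2, P4: -1>-4, P5: 9>-5).
Column P3 is eliminated: P1 beats it against every remaining row (W: 6>0, X: 10>6, Y: 0>-1).
Among the remaining strategies, none is strictly dominated by another pure strategy of the same player, so the elimination stops.
Surviving strategies — Firm A: {W, X, Y}; Firm B: {P1, P4, P5}.

W, X, Y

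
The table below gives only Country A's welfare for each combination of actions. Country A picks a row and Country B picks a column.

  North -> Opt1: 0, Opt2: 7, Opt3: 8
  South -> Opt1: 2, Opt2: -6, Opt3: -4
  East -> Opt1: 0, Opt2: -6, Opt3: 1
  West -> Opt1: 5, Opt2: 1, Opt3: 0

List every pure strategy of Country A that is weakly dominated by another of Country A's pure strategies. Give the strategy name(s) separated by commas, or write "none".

North is not dominated — it holds its own against South at Opt2 (7>-6); East at Opt2 (7>-6); West at Opt2 (7>1).
South is weakly dominated by West (Opt1: 5>2, Opt2: 1>-6, Opt3: 0>-4).
East: dominated, since North does at least as well everywhere (Opt1: 0=0, Opt2: 7>-6, Opt3: 8>1).
West: no other strategy beats it everywhere (North at Opt1 (5>0); South at Opt1 (5>2); East at Opt1 (5>0)).

South, East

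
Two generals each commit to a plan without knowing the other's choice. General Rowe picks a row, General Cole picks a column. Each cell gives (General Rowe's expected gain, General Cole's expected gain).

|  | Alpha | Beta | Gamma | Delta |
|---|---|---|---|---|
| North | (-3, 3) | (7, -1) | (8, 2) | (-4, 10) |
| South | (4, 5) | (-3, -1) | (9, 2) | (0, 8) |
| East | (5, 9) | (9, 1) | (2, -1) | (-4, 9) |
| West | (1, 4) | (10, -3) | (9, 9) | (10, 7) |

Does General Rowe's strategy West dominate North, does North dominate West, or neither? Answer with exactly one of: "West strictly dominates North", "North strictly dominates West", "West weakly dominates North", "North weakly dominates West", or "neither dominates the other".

West strictly dominates North

Compare West to North across each opponent action: Alpha: 1>-3, Beta: 10>7, Gamma: 9>8, Delta: 10>-4.
Every comparison favours West, so West strictly dominates North.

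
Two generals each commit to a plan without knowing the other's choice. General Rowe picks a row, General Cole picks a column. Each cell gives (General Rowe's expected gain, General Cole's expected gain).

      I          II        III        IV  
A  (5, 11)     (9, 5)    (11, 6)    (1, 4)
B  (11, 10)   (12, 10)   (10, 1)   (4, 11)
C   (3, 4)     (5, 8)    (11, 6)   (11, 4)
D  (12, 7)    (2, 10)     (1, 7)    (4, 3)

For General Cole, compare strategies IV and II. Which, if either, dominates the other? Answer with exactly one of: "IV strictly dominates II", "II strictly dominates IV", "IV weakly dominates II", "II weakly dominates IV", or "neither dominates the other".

IV's payoffs vs II's, by General Rowe's action — A: 4<5, B: 11>10, C: 4<8, D: 3<10.
IV does better at B but worse at A, C, D; neither strategy dominates the other.

neither dominates the other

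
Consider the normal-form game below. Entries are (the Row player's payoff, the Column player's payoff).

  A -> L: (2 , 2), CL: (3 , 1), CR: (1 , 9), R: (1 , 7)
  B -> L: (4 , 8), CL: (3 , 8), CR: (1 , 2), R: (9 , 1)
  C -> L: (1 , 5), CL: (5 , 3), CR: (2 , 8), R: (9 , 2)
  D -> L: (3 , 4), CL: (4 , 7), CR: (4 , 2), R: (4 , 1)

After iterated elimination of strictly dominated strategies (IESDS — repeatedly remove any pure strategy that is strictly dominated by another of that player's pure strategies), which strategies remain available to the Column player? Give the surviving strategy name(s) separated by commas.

L, CL, CR

Row A is eliminated: D beats it against every remaining column (L: 3>2, CL: 4>3, CR: 4>1, R: 4>1).
The Column player's strategy R is strictly dominated by L (B: 8>1, C: 5>2, D: 4>1) and is removed.
Among the remaining strategies, none is strictly dominated by another pure strategy of the same player, so the elimination stops.
Surviving strategies — the Row player: {B, C, D}; the Column player: {L, CL, CR}.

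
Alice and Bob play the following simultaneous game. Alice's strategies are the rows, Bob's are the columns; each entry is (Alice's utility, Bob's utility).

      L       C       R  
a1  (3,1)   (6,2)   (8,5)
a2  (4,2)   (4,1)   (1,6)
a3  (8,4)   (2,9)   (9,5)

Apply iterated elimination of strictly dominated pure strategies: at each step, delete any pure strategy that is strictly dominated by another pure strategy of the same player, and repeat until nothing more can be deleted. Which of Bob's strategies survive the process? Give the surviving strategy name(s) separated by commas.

Bob's strategy L is strictly dominated by R (a1: 5>1, a2: 6>2, a3: 5>4) and is removed.
Row a2 is eliminated: a1 beats it against every remaining column (C: 6>4, R: 8>1).
Among the remaining strategies, none is strictly dominated by another pure strategy of the same player, so the elimination stops.
Surviving strategies — Alice: {a1, a3}; Bob: {C, R}.

C, R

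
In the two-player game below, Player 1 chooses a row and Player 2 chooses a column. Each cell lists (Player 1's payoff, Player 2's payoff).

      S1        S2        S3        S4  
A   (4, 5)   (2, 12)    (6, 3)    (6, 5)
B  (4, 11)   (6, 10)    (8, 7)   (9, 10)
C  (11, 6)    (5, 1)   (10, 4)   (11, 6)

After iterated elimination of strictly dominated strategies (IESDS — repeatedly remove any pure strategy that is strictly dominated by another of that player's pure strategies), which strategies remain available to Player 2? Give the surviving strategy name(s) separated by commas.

S1, S4

For Player 1, C strictly dominates A on the remaining columns (S1: 11>4, S2: 5>2, S3: 10>6, S4: 11>6); eliminate A.
For Player 2, S1 strictly dominates S2 on the remaining rows (B: 11>10, C: 6>1); eliminate S2.
For Player 1, C strictly dominates B on the remaining columns (S1: 11>4, S3: 10>8, S4: 11>9); eliminate B.
Player 2's strategy S3 is strictly dominated by S1 (C: 6>4) and is removed.
Among the remaining strategies, none is strictly dominated by another pure strategy of the same player, so the elimination stops.
Surviving strategies — Player 1: {C}; Player 2: {S1, S4}.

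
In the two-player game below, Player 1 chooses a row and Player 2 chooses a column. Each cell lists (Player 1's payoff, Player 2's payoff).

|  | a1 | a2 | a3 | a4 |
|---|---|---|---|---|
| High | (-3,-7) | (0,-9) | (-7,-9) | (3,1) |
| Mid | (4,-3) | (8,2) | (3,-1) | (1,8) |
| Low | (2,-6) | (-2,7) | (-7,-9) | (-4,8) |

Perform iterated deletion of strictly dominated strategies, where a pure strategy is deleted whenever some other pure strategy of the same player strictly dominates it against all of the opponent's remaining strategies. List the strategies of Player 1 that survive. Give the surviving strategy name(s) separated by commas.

Player 1's strategy Low is strictly dominated by Mid (a1: 4>2, a2: 8>-2, a3: 3>-7, a4: 1>-4) and is removed.
Column a1 is eliminated: a4 beats it against every remaining row (High: 1>-7, Mid: 8>-3).
Player 2's strategy a2 is strictly dominated by a4 (High: 1>-9, Mid: 8>2) and is removed.
For Player 2, a4 strictly dominates a3 on the remaining rows (High: 1>-9, Mid: 8>-1); eliminate a3.
Player 1's strategy Mid is strictly dominated by High (a4: 3>1) and is removed.
Among the remaining strategies, none is strictly dominated by another pure strategy of the same player, so the elimination stops.
Surviving strategies — Player 1: {High}; Player 2: {a4}.

High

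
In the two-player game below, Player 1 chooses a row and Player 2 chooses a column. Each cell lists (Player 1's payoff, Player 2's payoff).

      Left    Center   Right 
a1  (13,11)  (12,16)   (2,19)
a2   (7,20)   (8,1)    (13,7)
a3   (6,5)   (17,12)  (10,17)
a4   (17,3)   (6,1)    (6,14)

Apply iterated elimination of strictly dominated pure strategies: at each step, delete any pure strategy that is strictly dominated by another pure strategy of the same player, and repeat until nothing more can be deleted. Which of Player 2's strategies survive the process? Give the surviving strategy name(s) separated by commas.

Player 2's strategy Center is strictly dominated by Right (a1: 19>16, a2: 7>1, a3: 17>12, a4: 14>1) and is removed.
Row a1 is eliminated: a4 beats it against every remaining column (Left: 17>13, Right: 6>2).
Row a3 is eliminated: a2 beats it against every remaining column (Left: 7>6, Right: 13>10).
Among the remaining strategies, none is strictly dominated by another pure strategy of the same player, so the elimination stops.
Surviving strategies — Player 1: {a2, a4}; Player 2: {Left, Right}.

Left, Right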